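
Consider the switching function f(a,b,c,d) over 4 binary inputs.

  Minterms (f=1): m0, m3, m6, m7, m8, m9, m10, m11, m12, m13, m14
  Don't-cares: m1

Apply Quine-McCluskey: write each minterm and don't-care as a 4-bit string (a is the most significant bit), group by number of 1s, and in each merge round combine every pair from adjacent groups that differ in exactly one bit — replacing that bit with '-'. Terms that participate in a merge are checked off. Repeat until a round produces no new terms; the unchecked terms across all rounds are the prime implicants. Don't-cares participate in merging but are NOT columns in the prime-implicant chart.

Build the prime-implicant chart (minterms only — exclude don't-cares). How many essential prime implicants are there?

2

[col 0] 0000*, 0001*, 0011*, 0110*, 0111*, 1000*, 1001*, 1010*, 1011*, 1100*, 1101*, 1110*
[col 1] -000*, -001*, -011*, -110, 0-11, 00-1*, 000-*, 011-, 1-00*, 1-01*, 1-10*, 10-0*, 10-1*, 100-*, 101-*, 11-0*, 110-*
[col 2] -0-1, -00-, 1--0, 1-0-, 10--
Prime implicants: -0-1, -00-, -110, 0-11, 011-, 1--0, 1-0-, 10--
PI chart (minterm → PIs covering it):
  0 | -00-  (sole → essential)
  3 | -0-1,0-11
  6 | -110,011-
  7 | 0-11,011-
  8 | -00-,1--0,1-0-,10--
  9 | -0-1,-00-,1-0-,10--
  10 | 1--0,10--
  11 | -0-1,10--
  12 | 1--0,1-0-
  13 | 1-0-  (sole → essential)
  14 | -110,1--0
Essential prime implicants: -00-, 1-0-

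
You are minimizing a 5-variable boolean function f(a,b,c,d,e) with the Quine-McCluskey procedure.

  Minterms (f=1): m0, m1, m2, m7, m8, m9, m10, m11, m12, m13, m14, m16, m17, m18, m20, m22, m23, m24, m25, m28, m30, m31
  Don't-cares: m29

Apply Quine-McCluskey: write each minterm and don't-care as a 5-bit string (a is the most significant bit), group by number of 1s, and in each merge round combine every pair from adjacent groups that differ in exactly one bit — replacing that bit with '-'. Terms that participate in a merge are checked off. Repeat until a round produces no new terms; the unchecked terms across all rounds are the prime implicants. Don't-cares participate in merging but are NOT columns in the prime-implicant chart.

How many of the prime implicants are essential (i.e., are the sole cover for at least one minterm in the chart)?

size-2^0 implicants → 00000(✓)  00001(✓)  00010(✓)  00111(✓)  01000(✓)  01001(✓)  01010(✓)  01011(✓)  01100(✓)  01101(✓)  01110(✓)  10000(✓)  10001(✓)  10010(✓)  10100(✓)  10110(✓)  10111(✓)  11000(✓)  11001(✓)  11100(✓)  11101(✓)  11110(✓)  11111(✓)
size-2^1 implicants → -0000(✓)  -0001(✓)  -0010(✓)  -0111  -1000(✓)  -1001(✓)  -1100(✓)  -1101(✓)  -1110(✓)  0-000(✓)  0-001(✓)  0-010(✓)  000-0(✓)  0000-(✓)  01-00(✓)  01-01(✓)  01-10(✓)  010-0(✓)  010-1(✓)  0100-(✓)  0101-(✓)  011-0(✓)  0110-(✓)  1-000(✓)  1-001(✓)  1-100(✓)  1-110(✓)  1-111(✓)  10-00(✓)  10-10(✓)  100-0(✓)  1000-(✓)  101-0(✓)  1011-(✓)  11-00(✓)  11-01(✓)  1100-(✓)  111-0(✓)  111-1(✓)  1110-(✓)  1111-(✓)
size-2^2 implicants → --000(✓)  --001(✓)  -00-0  -000-(✓)  -1-00(✓)  -1-01(✓)  -100-(✓)  -11-0  -110-(✓)  0-0-0  0-00-(✓)  01--0  01-0-(✓)  010--  1--00  1-00-(✓)  1-1-0  1-11-  10--0  11-0-(✓)  111--
size-2^3 implicants → --00-  -1-0-
Unchecked terms (primes): --00-, -00-0, -0111, -1-0-, -11-0, 0-0-0, 01--0, 010--, 1--00, 1-1-0, 1-11-, 10--0, 111--
Minterm coverage:
  m0 ⊆ --00-,-00-0,0-0-0
  m1 ⊆ --00- [E]
  m2 ⊆ -00-0,0-0-0
  m7 ⊆ -0111 [E]
  m8 ⊆ --00-,-1-0-,0-0-0,01--0,010--
  m9 ⊆ --00-,-1-0-,010--
  m10 ⊆ 0-0-0,01--0,010--
  m11 ⊆ 010-- [E]
  m12 ⊆ -1-0-,-11-0,01--0
  m13 ⊆ -1-0- [E]
  m14 ⊆ -11-0,01--0
  m16 ⊆ --00-,-00-0,1--00,10--0
  m17 ⊆ --00- [E]
  m18 ⊆ -00-0,10--0
  m20 ⊆ 1--00,1-1-0,10--0
  m22 ⊆ 1-1-0,1-11-,10--0
  m23 ⊆ -0111,1-11-
  m24 ⊆ --00-,-1-0-,1--00
  m25 ⊆ --00-,-1-0-
  m28 ⊆ -1-0-,-11-0,1--00,1-1-0,111--
  m30 ⊆ -11-0,1-1-0,1-11-,111--
  m31 ⊆ 1-11-,111--
E = {--00-, -0111, -1-0-, 010--}

4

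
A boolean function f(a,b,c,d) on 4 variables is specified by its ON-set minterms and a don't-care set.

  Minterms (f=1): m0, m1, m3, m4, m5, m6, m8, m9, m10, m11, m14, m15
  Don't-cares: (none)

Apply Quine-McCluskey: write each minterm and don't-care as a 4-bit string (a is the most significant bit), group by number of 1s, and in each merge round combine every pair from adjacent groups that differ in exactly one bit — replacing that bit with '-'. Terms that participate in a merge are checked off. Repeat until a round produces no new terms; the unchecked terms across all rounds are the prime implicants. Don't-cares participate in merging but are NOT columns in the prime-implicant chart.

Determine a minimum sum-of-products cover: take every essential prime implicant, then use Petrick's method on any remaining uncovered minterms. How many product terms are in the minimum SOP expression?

5

Round 0: 0000✓ 0001✓ 0011✓ 0100✓ 0101✓ 0110✓ 1000✓ 1001✓ 1010✓ 1011✓ 1110✓ 1111✓
Round 1: -000✓ -001✓ -011✓ -110 0-00✓ 0-01✓ 00-1✓ 000-✓ 01-0 010-✓ 1-10✓ 1-11✓ 10-0✓ 10-1✓ 100-✓ 101-✓ 111-✓
Round 2: -0-1 -00- 0-0- 1-1- 10--
PIs = {-0-1, -00-, -110, 0-0-, 01-0, 1-1-, 10--}
Coverage chart:
  m0: -00-,0-0-
  m1: -0-1,-00-,0-0-
  m3: -0-1 ←essential
  m4: 0-0-,01-0
  m5: 0-0- ←essential
  m6: -110,01-0
  m8: -00-,10--
  m9: -0-1,-00-,10--
  m10: 1-1-,10--
  m11: -0-1,1-1-,10--
  m14: -110,1-1-
  m15: 1-1- ←essential
Essential: -0-1, 0-0-, 1-1-
Petrick residual → -00-, -110
Min cover (5 terms): b'd + b'c' + bcd' + a'c' + ac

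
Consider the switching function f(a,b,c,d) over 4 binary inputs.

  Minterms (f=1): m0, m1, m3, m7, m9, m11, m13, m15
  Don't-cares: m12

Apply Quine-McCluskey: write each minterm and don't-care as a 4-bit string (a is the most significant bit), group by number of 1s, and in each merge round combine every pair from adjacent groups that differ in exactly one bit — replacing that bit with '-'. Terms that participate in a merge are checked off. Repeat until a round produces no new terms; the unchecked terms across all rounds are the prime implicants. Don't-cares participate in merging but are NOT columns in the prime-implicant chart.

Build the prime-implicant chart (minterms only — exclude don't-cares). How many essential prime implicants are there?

2

[col 0] 0000*, 0001*, 0011*, 0111*, 1001*, 1011*, 1100*, 1101*, 1111*
[col 1] -001*, -011*, -111*, 0-11*, 00-1*, 000-, 1-01*, 1-11*, 10-1*, 11-1*, 110-
[col 2] --11, -0-1, 1--1
Prime implicants: --11, -0-1, 000-, 1--1, 110-
PI chart (minterm → PIs covering it):
  0 | 000-  (sole → essential)
  1 | -0-1,000-
  3 | --11,-0-1
  7 | --11  (sole → essential)
  9 | -0-1,1--1
  11 | --11,-0-1,1--1
  13 | 1--1,110-
  15 | --11,1--1
Essential prime implicants: --11, 000-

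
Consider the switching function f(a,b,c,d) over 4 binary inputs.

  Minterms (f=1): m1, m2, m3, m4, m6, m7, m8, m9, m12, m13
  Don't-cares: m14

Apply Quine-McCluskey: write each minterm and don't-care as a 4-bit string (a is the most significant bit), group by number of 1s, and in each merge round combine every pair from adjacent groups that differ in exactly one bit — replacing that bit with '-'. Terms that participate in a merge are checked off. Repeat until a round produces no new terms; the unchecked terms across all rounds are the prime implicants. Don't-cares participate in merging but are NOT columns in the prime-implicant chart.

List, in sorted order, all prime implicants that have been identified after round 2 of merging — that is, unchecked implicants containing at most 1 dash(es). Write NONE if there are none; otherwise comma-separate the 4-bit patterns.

size-2^0 implicants → 0001(✓)  0010(✓)  0011(✓)  0100(✓)  0110(✓)  0111(✓)  1000(✓)  1001(✓)  1100(✓)  1101(✓)  1110(✓)
size-2^1 implicants → -001  -100(✓)  -110(✓)  0-10(✓)  0-11(✓)  00-1  001-(✓)  01-0(✓)  011-(✓)  1-00(✓)  1-01(✓)  100-(✓)  11-0(✓)  110-(✓)
size-2^2 implicants → -1-0  0-1-  1-0-
Unchecked terms (primes): -001, -1-0, 0-1-, 00-1, 1-0-

-001, 00-1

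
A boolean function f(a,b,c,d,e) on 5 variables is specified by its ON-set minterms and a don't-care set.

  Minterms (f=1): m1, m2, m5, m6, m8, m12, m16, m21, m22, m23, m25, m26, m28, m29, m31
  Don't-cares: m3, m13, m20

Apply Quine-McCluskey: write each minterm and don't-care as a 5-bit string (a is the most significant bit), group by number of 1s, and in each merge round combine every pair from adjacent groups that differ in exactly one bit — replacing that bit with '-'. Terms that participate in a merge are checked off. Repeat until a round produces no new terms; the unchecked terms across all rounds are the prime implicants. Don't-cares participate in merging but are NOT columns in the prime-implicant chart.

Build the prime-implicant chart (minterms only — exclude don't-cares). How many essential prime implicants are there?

[col 0] 00001*, 00010*, 00011*, 00101*, 00110*, 01000*, 01100*, 01101*, 10000*, 10100*, 10101*, 10110*, 10111*, 11001*, 11010, 11100*, 11101*, 11111*
[col 1] -0101*, -0110, -1100*, -1101*, 0-101*, 00-01, 00-10, 000-1, 0001-, 01-00, 0110-*, 1-100*, 1-101*, 1-111*, 10-00, 101-0*, 101-1*, 1010-*, 1011-*, 11-01, 111-1*, 1110-*
[col 2] --101, -110-, 1-1-1, 1-10-, 101--
Prime implicants: --101, -0110, -110-, 00-01, 00-10, 000-1, 0001-, 01-00, 1-1-1, 1-10-, 10-00, 101--, 11-01, 11010
PI chart (minterm → PIs covering it):
  1 | 00-01,000-1
  2 | 00-10,0001-
  5 | --101,00-01
  6 | -0110,00-10
  8 | 01-00  (sole → essential)
  12 | -110-,01-00
  16 | 10-00  (sole → essential)
  21 | --101,1-1-1,1-10-,101--
  22 | -0110,101--
  23 | 1-1-1,101--
  25 | 11-01  (sole → essential)
  26 | 11010  (sole → essential)
  28 | -110-,1-10-
  29 | --101,-110-,1-1-1,1-10-,11-01
  31 | 1-1-1  (sole → essential)
Essential prime implicants: 01-00, 1-1-1, 10-00, 11-01, 11010

5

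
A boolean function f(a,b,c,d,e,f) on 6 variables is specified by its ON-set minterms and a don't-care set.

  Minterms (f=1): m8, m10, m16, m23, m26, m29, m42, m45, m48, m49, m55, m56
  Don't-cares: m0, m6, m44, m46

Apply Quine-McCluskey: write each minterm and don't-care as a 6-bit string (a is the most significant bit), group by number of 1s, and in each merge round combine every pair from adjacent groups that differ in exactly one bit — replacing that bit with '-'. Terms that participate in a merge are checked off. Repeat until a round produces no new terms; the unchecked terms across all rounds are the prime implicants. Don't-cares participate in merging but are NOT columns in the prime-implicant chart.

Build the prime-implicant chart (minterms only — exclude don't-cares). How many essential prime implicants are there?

6

Round 0: 000000✓ 000110 001000✓ 001010✓ 010000✓ 010111✓ 011010✓ 011101 101010✓ 101100✓ 101101✓ 101110✓ 110000✓ 110001✓ 110111✓ 111000✓
Round 1: -01010 -10000 -10111 0-0000 0-1010 00-000 0010-0 101-10 1011-0 10110- 11-000 11000-
PIs = {-01010, -10000, -10111, 0-0000, 0-1010, 00-000, 000110, 0010-0, 011101, 101-10, 1011-0, 10110-, 11-000, 11000-}
Coverage chart:
  m8: 00-000,0010-0
  m10: -01010,0-1010,0010-0
  m16: -10000,0-0000
  m23: -10111 ←essential
  m26: 0-1010 ←essential
  m29: 011101 ←essential
  m42: -01010,101-10
  m45: 10110- ←essential
  m48: -10000,11-000,11000-
  m49: 11000- ←essential
  m55: -10111 ←essential
  m56: 11-000 ←essential
Essential: -10111, 0-1010, 011101, 10110-, 11-000, 11000-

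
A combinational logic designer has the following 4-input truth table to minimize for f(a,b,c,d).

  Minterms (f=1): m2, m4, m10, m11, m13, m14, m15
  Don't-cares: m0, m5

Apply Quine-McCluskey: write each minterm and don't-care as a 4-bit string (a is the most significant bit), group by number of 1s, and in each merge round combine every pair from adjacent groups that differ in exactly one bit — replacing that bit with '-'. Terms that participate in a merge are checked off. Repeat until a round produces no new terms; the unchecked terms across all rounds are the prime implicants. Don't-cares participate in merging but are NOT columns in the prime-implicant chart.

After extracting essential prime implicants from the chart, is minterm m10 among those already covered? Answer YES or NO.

YES

Round 0: 0000✓ 0010✓ 0100✓ 0101✓ 1010✓ 1011✓ 1101✓ 1110✓ 1111✓
Round 1: -010 -101 0-00 00-0 010- 1-10✓ 1-11✓ 101-✓ 11-1 111-✓
Round 2: 1-1-
PIs = {-010, -101, 0-00, 00-0, 010-, 1-1-, 11-1}
Coverage chart:
  m2: -010,00-0
  m4: 0-00,010-
  m10: -010,1-1-
  m11: 1-1- ←essential
  m13: -101,11-1
  m14: 1-1- ←essential
  m15: 1-1-,11-1
Essential: 1-1-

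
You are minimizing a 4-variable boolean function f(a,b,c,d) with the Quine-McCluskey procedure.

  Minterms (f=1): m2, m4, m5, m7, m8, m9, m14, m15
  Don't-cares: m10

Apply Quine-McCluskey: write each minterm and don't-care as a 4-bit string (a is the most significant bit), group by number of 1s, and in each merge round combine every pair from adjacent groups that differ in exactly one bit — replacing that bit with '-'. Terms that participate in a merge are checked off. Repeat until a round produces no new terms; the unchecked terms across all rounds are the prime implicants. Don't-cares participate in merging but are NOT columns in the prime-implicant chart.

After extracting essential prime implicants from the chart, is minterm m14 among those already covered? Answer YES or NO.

[col 0] 0010*, 0100*, 0101*, 0111*, 1000*, 1001*, 1010*, 1110*, 1111*
[col 1] -010, -111, 01-1, 010-, 1-10, 10-0, 100-, 111-
Prime implicants: -010, -111, 01-1, 010-, 1-10, 10-0, 100-, 111-
PI chart (minterm → PIs covering it):
  2 | -010  (sole → essential)
  4 | 010-  (sole → essential)
  5 | 01-1,010-
  7 | -111,01-1
  8 | 10-0,100-
  9 | 100-  (sole → essential)
  14 | 1-10,111-
  15 | -111,111-
Essential prime implicants: -010, 010-, 100-

NO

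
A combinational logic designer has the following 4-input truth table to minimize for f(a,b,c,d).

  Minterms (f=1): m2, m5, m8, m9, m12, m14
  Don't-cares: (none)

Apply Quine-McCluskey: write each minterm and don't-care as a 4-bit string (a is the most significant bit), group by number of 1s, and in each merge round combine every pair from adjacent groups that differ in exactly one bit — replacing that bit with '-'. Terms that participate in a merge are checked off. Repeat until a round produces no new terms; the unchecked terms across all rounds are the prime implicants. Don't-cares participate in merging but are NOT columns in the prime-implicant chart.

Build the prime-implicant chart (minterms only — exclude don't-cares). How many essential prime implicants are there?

[col 0] 0010, 0101, 1000*, 1001*, 1100*, 1110*
[col 1] 1-00, 100-, 11-0
Prime implicants: 0010, 0101, 1-00, 100-, 11-0
PI chart (minterm → PIs covering it):
  2 | 0010  (sole → essential)
  5 | 0101  (sole → essential)
  8 | 1-00,100-
  9 | 100-  (sole → essential)
  12 | 1-00,11-0
  14 | 11-0  (sole → essential)
Essential prime implicants: 0010, 0101, 100-, 11-0

4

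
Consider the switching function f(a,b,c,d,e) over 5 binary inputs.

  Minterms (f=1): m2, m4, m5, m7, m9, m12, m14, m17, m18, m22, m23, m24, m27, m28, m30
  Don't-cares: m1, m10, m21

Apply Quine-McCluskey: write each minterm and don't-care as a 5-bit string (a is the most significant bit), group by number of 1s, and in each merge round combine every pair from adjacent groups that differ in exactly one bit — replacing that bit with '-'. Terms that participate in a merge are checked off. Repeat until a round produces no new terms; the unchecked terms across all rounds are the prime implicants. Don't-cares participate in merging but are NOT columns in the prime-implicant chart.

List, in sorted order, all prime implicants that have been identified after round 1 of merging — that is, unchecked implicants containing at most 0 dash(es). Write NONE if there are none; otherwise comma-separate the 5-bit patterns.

11011

size-2^0 implicants → 00001(✓)  00010(✓)  00100(✓)  00101(✓)  00111(✓)  01001(✓)  01010(✓)  01100(✓)  01110(✓)  10001(✓)  10010(✓)  10101(✓)  10110(✓)  10111(✓)  11000(✓)  11011  11100(✓)  11110(✓)
size-2^1 implicants → -0001(✓)  -0010  -0101(✓)  -0111(✓)  -1100(✓)  -1110(✓)  0-001  0-010  0-100  00-01(✓)  001-1(✓)  0010-  01-10  011-0(✓)  1-110  10-01(✓)  10-10  101-1(✓)  1011-  11-00  111-0(✓)
size-2^2 implicants → -0-01  -01-1  -11-0
Unchecked terms (primes): -0-01, -0010, -01-1, -11-0, 0-001, 0-010, 0-100, 0010-, 01-10, 1-110, 10-10, 1011-, 11-00, 11011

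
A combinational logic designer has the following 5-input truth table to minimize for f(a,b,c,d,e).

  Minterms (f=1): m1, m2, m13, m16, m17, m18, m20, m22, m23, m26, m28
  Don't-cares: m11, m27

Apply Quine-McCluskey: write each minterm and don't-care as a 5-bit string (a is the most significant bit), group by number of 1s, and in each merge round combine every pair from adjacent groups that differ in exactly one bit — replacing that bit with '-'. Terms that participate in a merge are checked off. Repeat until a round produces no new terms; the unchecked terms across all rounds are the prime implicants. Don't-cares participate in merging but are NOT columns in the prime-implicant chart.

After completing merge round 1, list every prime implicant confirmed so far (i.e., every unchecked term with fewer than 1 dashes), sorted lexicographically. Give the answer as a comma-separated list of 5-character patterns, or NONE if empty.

01101

size-2^0 implicants → 00001(✓)  00010(✓)  01011(✓)  01101  10000(✓)  10001(✓)  10010(✓)  10100(✓)  10110(✓)  10111(✓)  11010(✓)  11011(✓)  11100(✓)
size-2^1 implicants → -0001  -0010  -1011  1-010  1-100  10-00(✓)  10-10(✓)  100-0(✓)  1000-  101-0(✓)  1011-  1101-
size-2^2 implicants → 10--0
Unchecked terms (primes): -0001, -0010, -1011, 01101, 1-010, 1-100, 10--0, 1000-, 1011-, 1101-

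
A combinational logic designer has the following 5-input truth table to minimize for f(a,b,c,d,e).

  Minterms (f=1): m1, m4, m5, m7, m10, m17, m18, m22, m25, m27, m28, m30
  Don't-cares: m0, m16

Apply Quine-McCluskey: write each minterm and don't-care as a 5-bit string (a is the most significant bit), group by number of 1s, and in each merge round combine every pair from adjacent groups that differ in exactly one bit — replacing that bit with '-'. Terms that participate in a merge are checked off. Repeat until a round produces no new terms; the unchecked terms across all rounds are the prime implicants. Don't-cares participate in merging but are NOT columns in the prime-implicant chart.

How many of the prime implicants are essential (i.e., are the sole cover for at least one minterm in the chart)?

Round 0: 00000✓ 00001✓ 00100✓ 00101✓ 00111✓ 01010 10000✓ 10001✓ 10010✓ 10110✓ 11001✓ 11011✓ 11100✓ 11110✓
Round 1: -0000✓ -0001✓ 00-00✓ 00-01✓ 0000-✓ 001-1 0010-✓ 1-001 1-110 10-10 100-0 1000-✓ 110-1 111-0
Round 2: -000- 00-0-
PIs = {-000-, 00-0-, 001-1, 01010, 1-001, 1-110, 10-10, 100-0, 110-1, 111-0}
Coverage chart:
  m1: -000-,00-0-
  m4: 00-0- ←essential
  m5: 00-0-,001-1
  m7: 001-1 ←essential
  m10: 01010 ←essential
  m17: -000-,1-001
  m18: 10-10,100-0
  m22: 1-110,10-10
  m25: 1-001,110-1
  m27: 110-1 ←essential
  m28: 111-0 ←essential
  m30: 1-110,111-0
Essential: 00-0-, 001-1, 01010, 110-1, 111-0

5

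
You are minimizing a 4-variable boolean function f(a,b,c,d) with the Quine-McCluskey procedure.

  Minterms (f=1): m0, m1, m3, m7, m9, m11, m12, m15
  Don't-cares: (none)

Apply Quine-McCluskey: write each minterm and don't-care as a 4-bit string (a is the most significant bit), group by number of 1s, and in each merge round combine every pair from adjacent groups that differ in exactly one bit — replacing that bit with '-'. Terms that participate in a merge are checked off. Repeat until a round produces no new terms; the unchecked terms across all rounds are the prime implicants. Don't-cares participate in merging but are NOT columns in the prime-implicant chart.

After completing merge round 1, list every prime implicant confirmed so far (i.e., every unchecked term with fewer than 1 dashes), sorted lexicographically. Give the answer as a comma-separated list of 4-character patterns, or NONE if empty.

1100

[col 0] 0000*, 0001*, 0011*, 0111*, 1001*, 1011*, 1100, 1111*
[col 1] -001*, -011*, -111*, 0-11*, 00-1*, 000-, 1-11*, 10-1*
[col 2] --11, -0-1
Prime implicants: --11, -0-1, 000-, 1100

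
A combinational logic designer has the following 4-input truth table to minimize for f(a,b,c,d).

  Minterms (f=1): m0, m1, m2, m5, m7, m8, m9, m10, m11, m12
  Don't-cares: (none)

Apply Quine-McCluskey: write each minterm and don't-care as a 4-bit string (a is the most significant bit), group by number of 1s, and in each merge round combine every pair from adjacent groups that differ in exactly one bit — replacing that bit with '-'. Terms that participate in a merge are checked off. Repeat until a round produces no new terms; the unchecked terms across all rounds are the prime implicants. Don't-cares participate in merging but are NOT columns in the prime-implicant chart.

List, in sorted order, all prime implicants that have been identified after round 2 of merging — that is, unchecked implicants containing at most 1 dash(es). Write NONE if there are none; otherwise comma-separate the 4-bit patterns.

[col 0] 0000*, 0001*, 0010*, 0101*, 0111*, 1000*, 1001*, 1010*, 1011*, 1100*
[col 1] -000*, -001*, -010*, 0-01, 00-0*, 000-*, 01-1, 1-00, 10-0*, 10-1*, 100-*, 101-*
[col 2] -0-0, -00-, 10--
Prime implicants: -0-0, -00-, 0-01, 01-1, 1-00, 10--

0-01, 01-1, 1-00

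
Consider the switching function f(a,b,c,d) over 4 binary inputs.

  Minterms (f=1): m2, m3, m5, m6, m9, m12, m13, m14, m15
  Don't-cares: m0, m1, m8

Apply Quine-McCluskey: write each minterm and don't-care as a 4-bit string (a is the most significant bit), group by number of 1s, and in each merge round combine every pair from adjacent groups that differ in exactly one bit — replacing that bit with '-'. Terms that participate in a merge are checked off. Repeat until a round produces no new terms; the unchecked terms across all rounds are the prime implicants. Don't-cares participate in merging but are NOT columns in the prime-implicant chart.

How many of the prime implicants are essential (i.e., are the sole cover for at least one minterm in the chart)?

3

[col 0] 0000*, 0001*, 0010*, 0011*, 0101*, 0110*, 1000*, 1001*, 1100*, 1101*, 1110*, 1111*
[col 1] -000*, -001*, -101*, -110, 0-01*, 0-10, 00-0*, 00-1*, 000-*, 001-*, 1-00*, 1-01*, 100-*, 11-0*, 11-1*, 110-*, 111-*
[col 2] --01, -00-, 00--, 1-0-, 11--
Prime implicants: --01, -00-, -110, 0-10, 00--, 1-0-, 11--
PI chart (minterm → PIs covering it):
  2 | 0-10,00--
  3 | 00--  (sole → essential)
  5 | --01  (sole → essential)
  6 | -110,0-10
  9 | --01,-00-,1-0-
  12 | 1-0-,11--
  13 | --01,1-0-,11--
  14 | -110,11--
  15 | 11--  (sole → essential)
Essential prime implicants: --01, 00--, 11--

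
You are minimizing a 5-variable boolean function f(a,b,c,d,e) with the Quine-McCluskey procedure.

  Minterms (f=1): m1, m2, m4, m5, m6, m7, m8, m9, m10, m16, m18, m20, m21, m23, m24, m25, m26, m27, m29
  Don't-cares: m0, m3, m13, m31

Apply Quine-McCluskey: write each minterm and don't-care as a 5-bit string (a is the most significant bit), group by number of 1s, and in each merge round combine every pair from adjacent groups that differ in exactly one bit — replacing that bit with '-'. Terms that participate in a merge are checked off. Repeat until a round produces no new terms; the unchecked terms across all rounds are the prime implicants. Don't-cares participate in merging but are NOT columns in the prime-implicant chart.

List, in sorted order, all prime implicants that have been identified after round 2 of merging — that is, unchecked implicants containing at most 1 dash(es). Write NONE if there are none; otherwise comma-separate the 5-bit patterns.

NONE

Round 0: 00000✓ 00001✓ 00010✓ 00011✓ 00100✓ 00101✓ 00110✓ 00111✓ 01000✓ 01001✓ 01010✓ 01101✓ 10000✓ 10010✓ 10100✓ 10101✓ 10111✓ 11000✓ 11001✓ 11010✓ 11011✓ 11101✓ 11111✓
Round 1: -0000✓ -0010✓ -0100✓ -0101✓ -0111✓ -1000✓ -1001✓ -1010✓ -1101✓ 0-000✓ 0-001✓ 0-010✓ 0-101✓ 00-00✓ 00-01✓ 00-10✓ 00-11✓ 000-0✓ 000-1✓ 0000-✓ 0001-✓ 001-0✓ 001-1✓ 0010-✓ 0011-✓ 01-01✓ 010-0✓ 0100-✓ 1-000✓ 1-010✓ 1-101✓ 1-111✓ 10-00✓ 100-0✓ 101-1✓ 1010-✓ 11-01✓ 11-11✓ 110-0✓ 110-1✓ 1100-✓ 1101-✓ 111-1✓
Round 2: --000✓ --010✓ --101 -0-00 -00-0✓ -01-1 -010- -1-01 -10-0✓ -100- 0--01 0-0-0✓ 0-00- 00--0✓ 00--1✓ 00-0-✓ 00-1-✓ 000--✓ 001--✓ 1-0-0✓ 1-1-1 11--1 110--
Round 3: --0-0 00---
PIs = {--0-0, --101, -0-00, -01-1, -010-, -1-01, -100-, 0--01, 0-00-, 00---, 1-1-1, 11--1, 110--}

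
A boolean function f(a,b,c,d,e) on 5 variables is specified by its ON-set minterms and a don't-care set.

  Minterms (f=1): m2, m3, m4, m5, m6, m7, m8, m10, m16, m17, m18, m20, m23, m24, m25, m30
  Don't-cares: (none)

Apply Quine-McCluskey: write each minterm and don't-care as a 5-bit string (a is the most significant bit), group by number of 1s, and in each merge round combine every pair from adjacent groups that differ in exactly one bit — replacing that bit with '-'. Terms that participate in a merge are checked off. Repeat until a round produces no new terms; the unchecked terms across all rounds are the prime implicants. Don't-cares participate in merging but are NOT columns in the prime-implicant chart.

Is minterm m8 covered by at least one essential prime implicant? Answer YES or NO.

size-2^0 implicants → 00010(✓)  00011(✓)  00100(✓)  00101(✓)  00110(✓)  00111(✓)  01000(✓)  01010(✓)  10000(✓)  10001(✓)  10010(✓)  10100(✓)  10111(✓)  11000(✓)  11001(✓)  11110
size-2^1 implicants → -0010  -0100  -0111  -1000  0-010  00-10(✓)  00-11(✓)  0001-(✓)  001-0(✓)  001-1(✓)  0010-(✓)  0011-(✓)  010-0  1-000(✓)  1-001(✓)  10-00  100-0  1000-(✓)  1100-(✓)
size-2^2 implicants → 00-1-  001--  1-00-
Unchecked terms (primes): -0010, -0100, -0111, -1000, 0-010, 00-1-, 001--, 010-0, 1-00-, 10-00, 100-0, 11110
Minterm coverage:
  m2 ⊆ -0010,0-010,00-1-
  m3 ⊆ 00-1- [E]
  m4 ⊆ -0100,001--
  m5 ⊆ 001-- [E]
  m6 ⊆ 00-1-,001--
  m7 ⊆ -0111,00-1-,001--
  m8 ⊆ -1000,010-0
  m10 ⊆ 0-010,010-0
  m16 ⊆ 1-00-,10-00,100-0
  m17 ⊆ 1-00- [E]
  m18 ⊆ -0010,100-0
  m20 ⊆ -0100,10-00
  m23 ⊆ -0111 [E]
  m24 ⊆ -1000,1-00-
  m25 ⊆ 1-00- [E]
  m30 ⊆ 11110 [E]
E = {-0111, 00-1-, 001--, 1-00-, 11110}

NO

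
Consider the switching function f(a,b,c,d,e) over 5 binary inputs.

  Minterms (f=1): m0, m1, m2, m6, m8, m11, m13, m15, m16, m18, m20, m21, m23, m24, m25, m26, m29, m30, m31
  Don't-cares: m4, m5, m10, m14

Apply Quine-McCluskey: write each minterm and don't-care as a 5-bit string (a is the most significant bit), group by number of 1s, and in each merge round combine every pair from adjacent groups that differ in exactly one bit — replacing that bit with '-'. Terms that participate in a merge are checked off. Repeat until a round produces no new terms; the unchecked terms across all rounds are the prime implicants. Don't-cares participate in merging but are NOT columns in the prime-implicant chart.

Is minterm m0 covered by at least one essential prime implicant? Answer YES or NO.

size-2^0 implicants → 00000(✓)  00001(✓)  00010(✓)  00100(✓)  00101(✓)  00110(✓)  01000(✓)  01010(✓)  01011(✓)  01101(✓)  01110(✓)  01111(✓)  10000(✓)  10010(✓)  10100(✓)  10101(✓)  10111(✓)  11000(✓)  11001(✓)  11010(✓)  11101(✓)  11110(✓)  11111(✓)
size-2^1 implicants → -0000(✓)  -0010(✓)  -0100(✓)  -0101(✓)  -1000(✓)  -1010(✓)  -1101(✓)  -1110(✓)  -1111(✓)  0-000(✓)  0-010(✓)  0-101(✓)  0-110(✓)  00-00(✓)  00-01(✓)  00-10(✓)  000-0(✓)  0000-(✓)  001-0(✓)  0010-(✓)  01-10(✓)  01-11(✓)  010-0(✓)  0101-(✓)  011-1(✓)  0111-(✓)  1-000(✓)  1-010(✓)  1-101(✓)  1-111(✓)  10-00(✓)  100-0(✓)  101-1(✓)  1010-(✓)  11-01  11-10(✓)  110-0(✓)  1100-  111-1(✓)  1111-(✓)
size-2^2 implicants → --000(✓)  --010(✓)  --101  -0-00  -00-0(✓)  -010-  -1-10  -10-0(✓)  -11-1  -111-  0--10  0-0-0(✓)  00--0  00-0-  01-1-  1-0-0(✓)  1-1-1
size-2^3 implicants → --0-0
Unchecked terms (primes): --0-0, --101, -0-00, -010-, -1-10, -11-1, -111-, 0--10, 00--0, 00-0-, 01-1-, 1-1-1, 11-01, 1100-
Minterm coverage:
  m0 ⊆ --0-0,-0-00,00--0,00-0-
  m1 ⊆ 00-0- [E]
  m2 ⊆ --0-0,0--10,00--0
  m6 ⊆ 0--10,00--0
  m8 ⊆ --0-0 [E]
  m11 ⊆ 01-1- [E]
  m13 ⊆ --101,-11-1
  m15 ⊆ -11-1,-111-,01-1-
  m16 ⊆ --0-0,-0-00
  m18 ⊆ --0-0 [E]
  m20 ⊆ -0-00,-010-
  m21 ⊆ --101,-010-,1-1-1
  m23 ⊆ 1-1-1 [E]
  m24 ⊆ --0-0,1100-
  m25 ⊆ 11-01,1100-
  m26 ⊆ --0-0,-1-10
  m29 ⊆ --101,-11-1,1-1-1,11-01
  m30 ⊆ -1-10,-111-
  m31 ⊆ -11-1,-111-,1-1-1
E = {--0-0, 00-0-, 01-1-, 1-1-1}

YES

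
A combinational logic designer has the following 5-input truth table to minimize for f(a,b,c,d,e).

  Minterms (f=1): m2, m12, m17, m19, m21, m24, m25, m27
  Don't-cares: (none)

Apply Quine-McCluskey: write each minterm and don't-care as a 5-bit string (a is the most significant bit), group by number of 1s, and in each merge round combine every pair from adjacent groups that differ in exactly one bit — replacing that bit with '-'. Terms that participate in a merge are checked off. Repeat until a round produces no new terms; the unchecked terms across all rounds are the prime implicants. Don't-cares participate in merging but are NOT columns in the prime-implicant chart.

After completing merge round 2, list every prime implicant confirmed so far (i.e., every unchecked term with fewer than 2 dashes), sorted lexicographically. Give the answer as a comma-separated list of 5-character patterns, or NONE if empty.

00010, 01100, 10-01, 1100-

[col 0] 00010, 01100, 10001*, 10011*, 10101*, 11000*, 11001*, 11011*
[col 1] 1-001*, 1-011*, 10-01, 100-1*, 110-1*, 1100-
[col 2] 1-0-1
Prime implicants: 00010, 01100, 1-0-1, 10-01, 1100-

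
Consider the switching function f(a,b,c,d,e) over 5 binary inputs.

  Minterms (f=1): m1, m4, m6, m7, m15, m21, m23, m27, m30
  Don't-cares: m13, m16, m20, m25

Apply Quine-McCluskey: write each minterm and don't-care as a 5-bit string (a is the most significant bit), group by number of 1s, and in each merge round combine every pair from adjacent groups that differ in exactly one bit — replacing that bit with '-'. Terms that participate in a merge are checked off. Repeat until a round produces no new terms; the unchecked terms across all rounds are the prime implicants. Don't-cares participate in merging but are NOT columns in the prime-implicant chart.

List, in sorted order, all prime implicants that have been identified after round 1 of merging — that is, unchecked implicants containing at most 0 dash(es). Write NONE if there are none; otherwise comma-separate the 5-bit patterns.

00001, 11110

[col 0] 00001, 00100*, 00110*, 00111*, 01101*, 01111*, 10000*, 10100*, 10101*, 10111*, 11001*, 11011*, 11110
[col 1] -0100, -0111, 0-111, 001-0, 0011-, 011-1, 10-00, 101-1, 1010-, 110-1
Prime implicants: -0100, -0111, 0-111, 00001, 001-0, 0011-, 011-1, 10-00, 101-1, 1010-, 110-1, 11110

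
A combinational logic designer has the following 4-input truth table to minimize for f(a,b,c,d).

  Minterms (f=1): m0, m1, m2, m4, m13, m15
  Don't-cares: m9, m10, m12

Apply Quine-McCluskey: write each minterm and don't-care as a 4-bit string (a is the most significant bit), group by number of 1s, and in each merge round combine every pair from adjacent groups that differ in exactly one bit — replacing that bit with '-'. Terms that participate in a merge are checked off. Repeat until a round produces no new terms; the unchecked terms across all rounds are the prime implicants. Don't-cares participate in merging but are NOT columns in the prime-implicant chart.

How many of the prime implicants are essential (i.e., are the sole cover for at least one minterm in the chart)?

size-2^0 implicants → 0000(✓)  0001(✓)  0010(✓)  0100(✓)  1001(✓)  1010(✓)  1100(✓)  1101(✓)  1111(✓)
size-2^1 implicants → -001  -010  -100  0-00  00-0  000-  1-01  11-1  110-
Unchecked terms (primes): -001, -010, -100, 0-00, 00-0, 000-, 1-01, 11-1, 110-
Minterm coverage:
  m0 ⊆ 0-00,00-0,000-
  m1 ⊆ -001,000-
  m2 ⊆ -010,00-0
  m4 ⊆ -100,0-00
  m13 ⊆ 1-01,11-1,110-
  m15 ⊆ 11-1 [E]
E = {11-1}

1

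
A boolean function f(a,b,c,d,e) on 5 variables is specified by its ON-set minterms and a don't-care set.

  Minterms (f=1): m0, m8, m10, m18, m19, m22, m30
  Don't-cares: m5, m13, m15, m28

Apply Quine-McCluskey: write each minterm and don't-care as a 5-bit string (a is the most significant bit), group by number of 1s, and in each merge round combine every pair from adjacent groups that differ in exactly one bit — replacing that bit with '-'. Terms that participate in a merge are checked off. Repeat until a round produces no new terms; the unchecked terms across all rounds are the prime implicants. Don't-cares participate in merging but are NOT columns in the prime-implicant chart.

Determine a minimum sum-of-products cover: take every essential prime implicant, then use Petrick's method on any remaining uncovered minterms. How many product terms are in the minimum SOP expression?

size-2^0 implicants → 00000(✓)  00101(✓)  01000(✓)  01010(✓)  01101(✓)  01111(✓)  10010(✓)  10011(✓)  10110(✓)  11100(✓)  11110(✓)
size-2^1 implicants → 0-000  0-101  010-0  011-1  1-110  10-10  1001-  111-0
Unchecked terms (primes): 0-000, 0-101, 010-0, 011-1, 1-110, 10-10, 1001-, 111-0
Minterm coverage:
  m0 ⊆ 0-000 [E]
  m8 ⊆ 0-000,010-0
  m10 ⊆ 010-0 [E]
  m18 ⊆ 10-10,1001-
  m19 ⊆ 1001- [E]
  m22 ⊆ 1-110,10-10
  m30 ⊆ 1-110,111-0
E = {0-000, 010-0, 1001-}
Petrick residual → 1-110
Cover = a'c'd'e' + a'bc'e' + acde' + ab'c'd  |cover|=4

4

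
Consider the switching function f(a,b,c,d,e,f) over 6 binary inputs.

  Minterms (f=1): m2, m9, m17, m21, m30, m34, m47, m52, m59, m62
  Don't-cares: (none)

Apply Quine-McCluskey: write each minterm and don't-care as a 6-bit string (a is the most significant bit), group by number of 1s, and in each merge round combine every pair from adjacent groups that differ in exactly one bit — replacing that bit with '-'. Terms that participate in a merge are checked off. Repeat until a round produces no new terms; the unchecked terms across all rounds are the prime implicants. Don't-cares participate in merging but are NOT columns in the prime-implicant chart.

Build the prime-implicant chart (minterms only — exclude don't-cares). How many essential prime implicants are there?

7

Round 0: 000010✓ 001001 010001✓ 010101✓ 011110✓ 100010✓ 101111 110100 111011 111110✓
Round 1: -00010 -11110 010-01
PIs = {-00010, -11110, 001001, 010-01, 101111, 110100, 111011}
Coverage chart:
  m2: -00010 ←essential
  m9: 001001 ←essential
  m17: 010-01 ←essential
  m21: 010-01 ←essential
  m30: -11110 ←essential
  m34: -00010 ←essential
  m47: 101111 ←essential
  m52: 110100 ←essential
  m59: 111011 ←essential
  m62: -11110 ←essential
Essential: -00010, -11110, 001001, 010-01, 101111, 110100, 111011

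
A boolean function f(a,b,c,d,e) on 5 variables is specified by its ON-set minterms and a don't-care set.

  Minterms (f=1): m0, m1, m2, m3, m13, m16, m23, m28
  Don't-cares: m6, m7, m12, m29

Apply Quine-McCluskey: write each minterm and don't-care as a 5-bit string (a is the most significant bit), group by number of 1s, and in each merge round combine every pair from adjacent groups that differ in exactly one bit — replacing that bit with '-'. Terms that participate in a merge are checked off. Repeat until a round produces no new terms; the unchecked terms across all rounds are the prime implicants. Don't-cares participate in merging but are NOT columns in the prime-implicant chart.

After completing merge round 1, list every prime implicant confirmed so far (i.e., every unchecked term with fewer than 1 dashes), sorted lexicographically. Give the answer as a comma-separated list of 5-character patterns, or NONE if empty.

NONE

Round 0: 00000✓ 00001✓ 00010✓ 00011✓ 00110✓ 00111✓ 01100✓ 01101✓ 10000✓ 10111✓ 11100✓ 11101✓
Round 1: -0000 -0111 -1100✓ -1101✓ 00-10✓ 00-11✓ 000-0✓ 000-1✓ 0000-✓ 0001-✓ 0011-✓ 0110-✓ 1110-✓
Round 2: -110- 00-1- 000--
PIs = {-0000, -0111, -110-, 00-1-, 000--}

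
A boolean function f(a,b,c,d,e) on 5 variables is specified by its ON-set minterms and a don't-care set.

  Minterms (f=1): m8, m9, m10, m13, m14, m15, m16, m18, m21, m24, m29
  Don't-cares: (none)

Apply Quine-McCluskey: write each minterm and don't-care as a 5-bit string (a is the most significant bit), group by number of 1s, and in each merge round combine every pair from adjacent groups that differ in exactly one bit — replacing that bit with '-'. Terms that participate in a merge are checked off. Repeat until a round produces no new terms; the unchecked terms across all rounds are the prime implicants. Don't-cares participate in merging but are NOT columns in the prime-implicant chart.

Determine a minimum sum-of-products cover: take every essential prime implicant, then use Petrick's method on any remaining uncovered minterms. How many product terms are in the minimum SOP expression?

[col 0] 01000*, 01001*, 01010*, 01101*, 01110*, 01111*, 10000*, 10010*, 10101*, 11000*, 11101*
[col 1] -1000, -1101, 01-01, 01-10, 010-0, 0100-, 011-1, 0111-, 1-000, 1-101, 100-0
Prime implicants: -1000, -1101, 01-01, 01-10, 010-0, 0100-, 011-1, 0111-, 1-000, 1-101, 100-0
PI chart (minterm → PIs covering it):
  8 | -1000,010-0,0100-
  9 | 01-01,0100-
  10 | 01-10,010-0
  13 | -1101,01-01,011-1
  14 | 01-10,0111-
  15 | 011-1,0111-
  16 | 1-000,100-0
  18 | 100-0  (sole → essential)
  21 | 1-101  (sole → essential)
  24 | -1000,1-000
  29 | -1101,1-101
Essential prime implicants: 1-101, 100-0
Petrick residual → -1000, 01-01, 01-10, 011-1
Minimum SOP uses 6 PIs: bc'd'e' + a'bd'e + a'bde' + a'bce + acd'e + ab'c'e'

6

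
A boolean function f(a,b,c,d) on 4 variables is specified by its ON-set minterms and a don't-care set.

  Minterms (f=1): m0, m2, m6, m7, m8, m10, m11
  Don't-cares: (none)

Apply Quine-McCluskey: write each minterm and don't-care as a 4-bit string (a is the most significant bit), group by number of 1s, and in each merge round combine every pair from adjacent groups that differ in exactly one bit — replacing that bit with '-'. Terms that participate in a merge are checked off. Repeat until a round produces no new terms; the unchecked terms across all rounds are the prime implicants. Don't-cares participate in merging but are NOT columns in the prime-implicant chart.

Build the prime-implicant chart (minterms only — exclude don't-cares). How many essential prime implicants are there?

3

size-2^0 implicants → 0000(✓)  0010(✓)  0110(✓)  0111(✓)  1000(✓)  1010(✓)  1011(✓)
size-2^1 implicants → -000(✓)  -010(✓)  0-10  00-0(✓)  011-  10-0(✓)  101-
size-2^2 implicants → -0-0
Unchecked terms (primes): -0-0, 0-10, 011-, 101-
Minterm coverage:
  m0 ⊆ -0-0 [E]
  m2 ⊆ -0-0,0-10
  m6 ⊆ 0-10,011-
  m7 ⊆ 011- [E]
  m8 ⊆ -0-0 [E]
  m10 ⊆ -0-0,101-
  m11 ⊆ 101- [E]
E = {-0-0, 011-, 101-}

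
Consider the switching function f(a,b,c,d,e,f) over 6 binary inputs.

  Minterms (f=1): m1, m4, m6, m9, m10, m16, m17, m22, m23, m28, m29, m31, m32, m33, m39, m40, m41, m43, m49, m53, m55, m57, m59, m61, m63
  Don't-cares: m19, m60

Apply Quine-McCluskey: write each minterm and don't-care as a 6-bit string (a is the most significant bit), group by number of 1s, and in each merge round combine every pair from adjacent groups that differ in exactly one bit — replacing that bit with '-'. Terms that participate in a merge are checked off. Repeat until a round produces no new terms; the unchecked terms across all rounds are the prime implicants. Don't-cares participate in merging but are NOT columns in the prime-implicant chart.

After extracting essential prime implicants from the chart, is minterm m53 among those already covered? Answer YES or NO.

NO

[col 0] 000001*, 000100*, 000110*, 001001*, 001010, 010000*, 010001*, 010011*, 010110*, 010111*, 011100*, 011101*, 011111*, 100000*, 100001*, 100111*, 101000*, 101001*, 101011*, 110001*, 110101*, 110111*, 111001*, 111011*, 111100*, 111101*, 111111*
[col 1] -00001*, -01001*, -10001*, -10111*, -11100*, -11101*, -11111*, 0-0001*, 0-0110, 00-001*, 0001-0, 01-111*, 010-11, 0100-1, 01000-, 01011-, 0111-1*, 01110-*, 1-0001*, 1-0111, 1-1001*, 1-1011*, 10-000*, 10-001*, 10000-*, 1010-1*, 10100-*, 11-001*, 11-101*, 11-111*, 110-01*, 1101-1*, 111-01*, 111-11*, 1110-1*, 1111-1*, 11110-*
[col 2] --0001, -0-001, -1-111, -111-1, -1110-, 1--001, 1-10-1, 10-00-, 11--01, 11-1-1, 111--1
Prime implicants: --0001, -0-001, -1-111, -111-1, -1110-, 0-0110, 0001-0, 001010, 010-11, 0100-1, 01000-, 01011-, 1--001, 1-0111, 1-10-1, 10-00-, 11--01, 11-1-1, 111--1
PI chart (minterm → PIs covering it):
  1 | --0001,-0-001
  4 | 0001-0  (sole → essential)
  6 | 0-0110,0001-0
  9 | -0-001  (sole → essential)
  10 | 001010  (sole → essential)
  16 | 01000-  (sole → essential)
  17 | --0001,0100-1,01000-
  22 | 0-0110,01011-
  23 | -1-111,010-11,01011-
  28 | -1110-  (sole → essential)
  29 | -111-1,-1110-
  31 | -1-111,-111-1
  32 | 10-00-  (sole → essential)
  33 | --0001,-0-001,1--001,10-00-
  39 | 1-0111  (sole → essential)
  40 | 10-00-  (sole → essential)
  41 | -0-001,1--001,1-10-1,10-00-
  43 | 1-10-1  (sole → essential)
  49 | --0001,1--001,11--01
  53 | 11--01,11-1-1
  55 | -1-111,1-0111,11-1-1
  57 | 1--001,1-10-1,11--01,111--1
  59 | 1-10-1,111--1
  61 | -111-1,-1110-,11--01,11-1-1,111--1
  63 | -1-111,-111-1,11-1-1,111--1
Essential prime implicants: -0-001, -1110-, 0001-0, 001010, 01000-, 1-0111, 1-10-1, 10-00-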